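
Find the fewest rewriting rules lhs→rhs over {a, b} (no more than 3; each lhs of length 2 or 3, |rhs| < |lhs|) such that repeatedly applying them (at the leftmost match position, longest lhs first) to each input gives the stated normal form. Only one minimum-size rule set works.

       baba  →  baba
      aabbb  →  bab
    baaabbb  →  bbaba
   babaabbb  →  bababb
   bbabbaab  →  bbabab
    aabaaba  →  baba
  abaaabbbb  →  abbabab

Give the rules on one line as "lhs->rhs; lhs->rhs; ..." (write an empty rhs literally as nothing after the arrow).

  | baba
  | aabbb => bbbb => bab
  | baaabbb => bbabbb => bbaba
  | babaabbb => babbbbb => bababb

aa->b; bbb->ba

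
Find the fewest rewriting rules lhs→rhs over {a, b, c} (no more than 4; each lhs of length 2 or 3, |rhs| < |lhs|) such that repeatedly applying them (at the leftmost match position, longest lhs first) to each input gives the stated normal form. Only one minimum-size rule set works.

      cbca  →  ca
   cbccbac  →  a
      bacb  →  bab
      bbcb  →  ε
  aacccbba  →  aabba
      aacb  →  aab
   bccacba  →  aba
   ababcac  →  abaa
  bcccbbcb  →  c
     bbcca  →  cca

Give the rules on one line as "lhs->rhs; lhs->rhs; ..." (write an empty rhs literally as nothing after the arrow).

ac->a; bc->c; cac->ac; cb->

  | cbca => ca
  | cbccbac => ccbac => cac => ac => a
  | bacb => bab
  | bbcb => bcb => cb => ε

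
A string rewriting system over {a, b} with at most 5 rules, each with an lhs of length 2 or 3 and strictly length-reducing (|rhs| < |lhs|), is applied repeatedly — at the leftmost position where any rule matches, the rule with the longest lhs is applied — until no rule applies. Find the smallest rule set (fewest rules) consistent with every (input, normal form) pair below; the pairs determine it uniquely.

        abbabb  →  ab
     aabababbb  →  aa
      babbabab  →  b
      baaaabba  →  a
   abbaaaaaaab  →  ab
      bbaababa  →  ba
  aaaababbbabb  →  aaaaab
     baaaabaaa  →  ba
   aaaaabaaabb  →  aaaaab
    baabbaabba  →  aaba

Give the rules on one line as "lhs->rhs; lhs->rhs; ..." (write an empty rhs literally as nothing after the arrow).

  | abbabb => ababb => abb => ab
  | aabababbb => aababbb => aabbb => aa
  | babbabab => bbabab => babab => bab => b
  | baaaabba => baabba => bbba => a

baa->b; bab->b; bb->b; bbb->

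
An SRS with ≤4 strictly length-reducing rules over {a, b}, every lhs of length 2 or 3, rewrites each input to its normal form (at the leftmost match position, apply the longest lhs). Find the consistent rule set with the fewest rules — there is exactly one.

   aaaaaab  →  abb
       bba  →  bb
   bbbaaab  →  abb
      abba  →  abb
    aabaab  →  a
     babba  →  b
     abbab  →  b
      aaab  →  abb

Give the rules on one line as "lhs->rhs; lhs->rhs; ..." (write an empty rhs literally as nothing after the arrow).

aa->b; aaa->ab; ba->b; bbb->a

  | aaaaaab => abaaab => abaab => abab => abb
  | bba => bb
  | bbbaaab => aaaab => abab => abb
  | abba => abb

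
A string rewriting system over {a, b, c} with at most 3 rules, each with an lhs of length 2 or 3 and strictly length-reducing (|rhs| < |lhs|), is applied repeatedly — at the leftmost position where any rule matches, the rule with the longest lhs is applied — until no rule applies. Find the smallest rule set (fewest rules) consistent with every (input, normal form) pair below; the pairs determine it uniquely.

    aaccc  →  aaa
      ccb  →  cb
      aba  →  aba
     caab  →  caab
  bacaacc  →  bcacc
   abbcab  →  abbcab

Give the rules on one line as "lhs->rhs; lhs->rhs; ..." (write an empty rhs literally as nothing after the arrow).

  | aaccc => aaa
  | ccb => cb
  | aba
  | caab

aca->c; ccb->cb; ccc->a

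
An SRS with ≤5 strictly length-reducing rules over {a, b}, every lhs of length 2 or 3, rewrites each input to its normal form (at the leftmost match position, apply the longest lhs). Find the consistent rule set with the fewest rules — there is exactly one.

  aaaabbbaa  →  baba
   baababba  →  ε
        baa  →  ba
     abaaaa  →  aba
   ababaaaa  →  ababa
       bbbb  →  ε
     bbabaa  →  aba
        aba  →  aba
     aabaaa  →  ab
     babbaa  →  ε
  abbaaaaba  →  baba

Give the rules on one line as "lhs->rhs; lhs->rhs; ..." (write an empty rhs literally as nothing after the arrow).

  | aaaabbbaa => abbbaa => babaa => baba
  | baababba => bababba => babbaa => bbaaa => aaa => ε
  | baa => ba
  | abaaaa => aba

aa->a; aaa->; abb->ba; bb->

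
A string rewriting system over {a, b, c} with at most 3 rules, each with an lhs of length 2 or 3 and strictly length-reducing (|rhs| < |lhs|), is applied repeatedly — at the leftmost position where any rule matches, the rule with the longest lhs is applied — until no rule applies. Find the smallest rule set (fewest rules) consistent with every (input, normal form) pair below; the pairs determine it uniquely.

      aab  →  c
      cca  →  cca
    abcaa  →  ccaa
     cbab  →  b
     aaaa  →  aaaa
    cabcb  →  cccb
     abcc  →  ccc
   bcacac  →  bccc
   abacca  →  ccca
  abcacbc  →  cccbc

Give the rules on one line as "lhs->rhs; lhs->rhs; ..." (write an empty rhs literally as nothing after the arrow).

ab->c; ac->c; cba->

  | aab => ac => c
  | cca
  | abcaa => ccaa
  | cbab => b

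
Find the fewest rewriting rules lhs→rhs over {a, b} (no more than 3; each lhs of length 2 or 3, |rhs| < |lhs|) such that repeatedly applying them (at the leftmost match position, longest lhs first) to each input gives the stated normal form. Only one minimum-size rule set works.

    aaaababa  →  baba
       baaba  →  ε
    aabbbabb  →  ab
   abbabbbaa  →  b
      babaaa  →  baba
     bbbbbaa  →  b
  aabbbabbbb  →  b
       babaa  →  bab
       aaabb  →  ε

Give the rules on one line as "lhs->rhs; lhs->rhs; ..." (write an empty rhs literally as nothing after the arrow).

aa->; bb->a

  | aaaababa => aababa => baba
  | baaba => bba => aa => ε
  | aabbbabb => bbbabb => ababb => abaa => ab
  | abbabbbaa => aaabbbaa => abbbaa => aabaa => baa => b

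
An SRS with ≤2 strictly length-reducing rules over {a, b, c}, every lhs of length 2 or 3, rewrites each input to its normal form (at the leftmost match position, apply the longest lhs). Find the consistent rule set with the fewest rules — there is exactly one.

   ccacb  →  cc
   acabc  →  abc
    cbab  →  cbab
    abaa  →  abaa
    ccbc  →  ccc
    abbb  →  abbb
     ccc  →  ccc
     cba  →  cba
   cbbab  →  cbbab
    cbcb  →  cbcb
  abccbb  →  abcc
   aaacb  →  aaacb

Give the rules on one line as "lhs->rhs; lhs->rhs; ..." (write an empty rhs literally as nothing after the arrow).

  | ccacb => ccb => cc
  | acabc => abc
  | cbab
  | abaa

ca->; ccb->cc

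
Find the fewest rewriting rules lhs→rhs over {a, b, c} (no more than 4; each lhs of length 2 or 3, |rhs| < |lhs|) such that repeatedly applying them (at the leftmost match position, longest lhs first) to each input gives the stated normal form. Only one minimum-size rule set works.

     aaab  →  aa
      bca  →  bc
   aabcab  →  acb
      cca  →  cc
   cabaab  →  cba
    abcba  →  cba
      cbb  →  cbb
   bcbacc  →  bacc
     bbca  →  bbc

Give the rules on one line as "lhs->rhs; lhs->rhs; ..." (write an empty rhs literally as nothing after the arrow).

  | aaab => aa
  | bca => bc
  | aabcab => acab => acb
  | cca => cc

ab->; bcb->b; ca->c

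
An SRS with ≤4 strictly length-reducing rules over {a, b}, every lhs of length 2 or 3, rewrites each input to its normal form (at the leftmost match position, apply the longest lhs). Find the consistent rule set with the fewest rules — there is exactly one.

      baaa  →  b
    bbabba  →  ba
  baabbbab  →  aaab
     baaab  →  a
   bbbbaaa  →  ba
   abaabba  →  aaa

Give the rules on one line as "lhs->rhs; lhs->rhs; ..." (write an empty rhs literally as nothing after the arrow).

  | baaa => aba => b
  | bbabba => aabba => abaa => ba
  | baabbbab => abbbbab => babbab => bbaab => aaab
  | baaab => abab => bb => a

aba->b; abb->ba; baa->ab; bb->a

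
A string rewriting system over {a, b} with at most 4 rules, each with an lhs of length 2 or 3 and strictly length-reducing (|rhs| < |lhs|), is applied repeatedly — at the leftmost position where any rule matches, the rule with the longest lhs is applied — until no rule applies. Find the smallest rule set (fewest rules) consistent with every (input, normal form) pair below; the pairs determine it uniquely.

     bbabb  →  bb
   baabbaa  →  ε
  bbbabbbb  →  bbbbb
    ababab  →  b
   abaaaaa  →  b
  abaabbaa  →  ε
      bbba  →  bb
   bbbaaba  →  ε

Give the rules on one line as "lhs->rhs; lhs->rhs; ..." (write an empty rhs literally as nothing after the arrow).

aaa->bb; ab->b; ba->; bab->

  | bbabb => bb
  | baabbaa => abbaa => bbaa => ba => ε
  | bbbabbbb => bbbbb
  | ababab => babab => ab => b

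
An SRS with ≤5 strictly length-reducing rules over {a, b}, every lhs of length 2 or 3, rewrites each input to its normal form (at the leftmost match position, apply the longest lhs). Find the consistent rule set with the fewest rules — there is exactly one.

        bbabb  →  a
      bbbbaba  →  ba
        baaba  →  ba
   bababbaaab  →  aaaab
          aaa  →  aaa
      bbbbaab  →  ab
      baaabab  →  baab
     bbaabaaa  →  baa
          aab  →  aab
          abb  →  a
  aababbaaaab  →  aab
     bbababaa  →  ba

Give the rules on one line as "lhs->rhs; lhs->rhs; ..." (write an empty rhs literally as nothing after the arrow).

  | bbabb => bbb => a
  | bbbbaba => ababa => ba
  | baaba => ba
  | bababbaaab => bbbaaab => aaaab

aba->; bb->; bba->b; bbb->a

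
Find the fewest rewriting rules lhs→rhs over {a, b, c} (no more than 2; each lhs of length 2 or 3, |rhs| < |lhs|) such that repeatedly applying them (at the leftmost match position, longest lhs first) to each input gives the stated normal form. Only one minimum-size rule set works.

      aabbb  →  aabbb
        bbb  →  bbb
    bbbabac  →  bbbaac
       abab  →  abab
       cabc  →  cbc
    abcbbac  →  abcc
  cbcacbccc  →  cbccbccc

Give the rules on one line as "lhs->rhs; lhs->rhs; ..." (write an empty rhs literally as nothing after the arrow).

bac->ac; ca->c

  | aabbb
  | bbb
  | bbbabac => bbbaac
  | abab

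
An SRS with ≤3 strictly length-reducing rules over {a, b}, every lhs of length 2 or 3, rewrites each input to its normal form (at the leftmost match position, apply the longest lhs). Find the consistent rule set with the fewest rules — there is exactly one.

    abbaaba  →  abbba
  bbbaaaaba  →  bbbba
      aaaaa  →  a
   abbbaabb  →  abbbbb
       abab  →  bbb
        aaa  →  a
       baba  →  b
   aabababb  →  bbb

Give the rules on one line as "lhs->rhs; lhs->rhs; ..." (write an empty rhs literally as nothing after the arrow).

aa->; aba->bb; bab->ba

  | abbaaba => abbba
  | bbbaaaaba => bbbaaba => bbbba
  | aaaaa => aaa => a
  | abbbaabb => abbbbb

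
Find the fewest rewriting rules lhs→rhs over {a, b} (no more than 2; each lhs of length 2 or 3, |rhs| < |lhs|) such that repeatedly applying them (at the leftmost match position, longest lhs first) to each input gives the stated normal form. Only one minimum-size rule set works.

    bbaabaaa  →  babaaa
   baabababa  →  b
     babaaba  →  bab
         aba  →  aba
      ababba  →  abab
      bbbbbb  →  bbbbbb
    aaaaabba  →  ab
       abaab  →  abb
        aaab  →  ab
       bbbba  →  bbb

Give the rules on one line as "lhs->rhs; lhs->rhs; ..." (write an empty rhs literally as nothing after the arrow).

  | bbaabaaa => babaaa
  | baabababa => bbababa => bbaba => bba => b
  | babaaba => babba => bab
  | aba

aab->b; bba->b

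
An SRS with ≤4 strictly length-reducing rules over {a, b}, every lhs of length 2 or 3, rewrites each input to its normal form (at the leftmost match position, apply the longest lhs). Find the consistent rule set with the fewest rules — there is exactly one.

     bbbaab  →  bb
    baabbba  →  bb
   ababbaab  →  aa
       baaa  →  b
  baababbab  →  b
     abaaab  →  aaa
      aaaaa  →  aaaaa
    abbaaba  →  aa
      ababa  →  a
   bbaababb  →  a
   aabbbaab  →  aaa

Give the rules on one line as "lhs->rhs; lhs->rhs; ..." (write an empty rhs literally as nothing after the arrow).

ab->a; aba->a; ba->b; bba->

  | bbbaab => bab => bb
  | baabbba => babbba => bbbba => bb
  | ababbaab => abbaab => abaab => aab => aa
  | baaa => baa => ba => b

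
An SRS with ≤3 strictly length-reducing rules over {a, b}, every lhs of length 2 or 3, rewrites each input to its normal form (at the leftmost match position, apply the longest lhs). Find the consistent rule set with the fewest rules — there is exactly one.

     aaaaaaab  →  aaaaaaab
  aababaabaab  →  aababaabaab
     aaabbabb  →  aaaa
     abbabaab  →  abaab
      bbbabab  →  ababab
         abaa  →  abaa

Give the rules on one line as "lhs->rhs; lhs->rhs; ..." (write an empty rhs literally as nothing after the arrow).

bb->a; bba->

  | aaaaaaab
  | aababaabaab
  | aaabbabb => aaabb => aaaa
  | abbabaab => abaab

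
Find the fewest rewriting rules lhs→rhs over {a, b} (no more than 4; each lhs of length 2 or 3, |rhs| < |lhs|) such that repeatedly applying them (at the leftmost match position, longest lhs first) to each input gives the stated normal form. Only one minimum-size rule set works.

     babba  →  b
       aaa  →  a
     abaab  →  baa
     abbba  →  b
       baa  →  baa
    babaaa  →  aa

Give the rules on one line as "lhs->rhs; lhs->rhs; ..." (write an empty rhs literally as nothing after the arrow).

  | babba => bbba => b
  | aaa => a
  | abaab => baab => baa
  | abbba => bbba => b

aaa->a; aab->aa; ab->b; bba->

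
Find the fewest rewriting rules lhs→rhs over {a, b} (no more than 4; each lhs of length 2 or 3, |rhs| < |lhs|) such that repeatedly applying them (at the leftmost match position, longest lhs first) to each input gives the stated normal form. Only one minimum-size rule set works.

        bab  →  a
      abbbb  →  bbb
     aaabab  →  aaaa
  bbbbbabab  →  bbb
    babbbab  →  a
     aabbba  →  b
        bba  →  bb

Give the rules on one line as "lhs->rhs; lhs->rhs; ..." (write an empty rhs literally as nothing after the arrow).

  | bab => a
  | abbbb => bbb
  | aaabab => aaaa
  | bbbbbabab => bbbbaab => bbbbab => bbba => bbb

abb->b; ba->b; bab->a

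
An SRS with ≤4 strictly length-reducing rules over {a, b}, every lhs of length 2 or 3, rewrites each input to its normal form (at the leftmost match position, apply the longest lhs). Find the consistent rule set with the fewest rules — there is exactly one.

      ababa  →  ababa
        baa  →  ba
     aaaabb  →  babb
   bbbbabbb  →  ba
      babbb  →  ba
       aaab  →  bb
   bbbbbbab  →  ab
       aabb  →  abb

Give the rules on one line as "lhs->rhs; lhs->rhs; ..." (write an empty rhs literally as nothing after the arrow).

aa->a; aaa->b; bbb->

  | ababa
  | baa => ba
  | aaaabb => babb
  | bbbbabbb => babbb => ba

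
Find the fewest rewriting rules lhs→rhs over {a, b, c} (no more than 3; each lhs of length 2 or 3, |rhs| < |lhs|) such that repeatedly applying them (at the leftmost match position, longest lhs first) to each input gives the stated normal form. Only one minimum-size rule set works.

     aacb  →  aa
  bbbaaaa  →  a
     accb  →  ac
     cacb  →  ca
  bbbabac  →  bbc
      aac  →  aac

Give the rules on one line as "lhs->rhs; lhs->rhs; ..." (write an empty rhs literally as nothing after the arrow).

  | aacb => aa
  | bbbaaaa => bbaaa => baa => a
  | accb => ac
  | cacb => ca

ba->; cb->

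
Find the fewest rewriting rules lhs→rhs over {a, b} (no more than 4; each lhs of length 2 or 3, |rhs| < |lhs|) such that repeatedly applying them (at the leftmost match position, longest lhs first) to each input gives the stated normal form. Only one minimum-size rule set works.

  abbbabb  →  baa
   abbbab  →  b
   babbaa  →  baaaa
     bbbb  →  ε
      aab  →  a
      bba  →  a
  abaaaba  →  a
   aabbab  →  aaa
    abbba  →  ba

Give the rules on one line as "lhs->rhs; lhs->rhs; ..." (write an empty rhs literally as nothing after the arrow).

  | abbbabb => aababb => ababb => babb => baa
  | abbbab => aabab => abab => bab => b
  | babbaa => baaaa
  | bbbb => bb => ε

ab->; aba->ba; abb->aa; bb->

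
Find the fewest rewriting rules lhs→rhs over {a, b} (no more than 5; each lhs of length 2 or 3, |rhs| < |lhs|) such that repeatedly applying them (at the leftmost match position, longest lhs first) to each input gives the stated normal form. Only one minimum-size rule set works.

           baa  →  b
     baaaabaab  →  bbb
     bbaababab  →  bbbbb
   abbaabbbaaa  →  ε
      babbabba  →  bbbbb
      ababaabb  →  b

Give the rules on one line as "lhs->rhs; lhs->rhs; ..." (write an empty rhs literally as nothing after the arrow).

  | baa => ba => b
  | baaaabaab => baaabaab => baabaab => babaab => bbaab => bbab => bbb
  | bbaababab => bbababab => bbbabab => bbbbab => bbbbb
  | abbaabbbaaa => abaabbbaaa => aaabbbaaa => abbbaaa => abbaaa => abaaa => aaaa => aa => ε

aa->; aab->; ab->a; ba->b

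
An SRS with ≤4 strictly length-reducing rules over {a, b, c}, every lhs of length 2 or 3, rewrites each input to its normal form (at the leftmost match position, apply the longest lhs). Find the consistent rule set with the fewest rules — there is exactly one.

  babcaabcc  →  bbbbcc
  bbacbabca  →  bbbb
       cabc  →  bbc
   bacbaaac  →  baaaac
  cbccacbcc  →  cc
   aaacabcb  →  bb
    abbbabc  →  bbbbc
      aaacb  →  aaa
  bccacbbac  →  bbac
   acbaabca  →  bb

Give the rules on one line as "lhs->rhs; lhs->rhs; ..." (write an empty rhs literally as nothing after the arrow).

ab->b; ca->b; cb->

  | babcaabcc => bbcaabcc => bbbabcc => bbbbcc
  | bbacbabca => bbaabca => bbabca => bbbca => bbbb
  | cabc => bbc
  | bacbaaac => baaaac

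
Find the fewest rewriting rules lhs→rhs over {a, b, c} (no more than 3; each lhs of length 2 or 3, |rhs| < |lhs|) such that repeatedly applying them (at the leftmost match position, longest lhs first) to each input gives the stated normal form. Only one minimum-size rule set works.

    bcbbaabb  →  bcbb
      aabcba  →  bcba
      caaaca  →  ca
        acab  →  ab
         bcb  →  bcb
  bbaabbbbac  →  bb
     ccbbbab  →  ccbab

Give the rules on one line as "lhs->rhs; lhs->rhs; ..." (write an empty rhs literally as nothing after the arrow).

  | bcbbaabb => bcbbbb => bcbb
  | aabcba => bcba
  | caaaca => caca => ca
  | acab => ab

aa->; ac->; bbb->b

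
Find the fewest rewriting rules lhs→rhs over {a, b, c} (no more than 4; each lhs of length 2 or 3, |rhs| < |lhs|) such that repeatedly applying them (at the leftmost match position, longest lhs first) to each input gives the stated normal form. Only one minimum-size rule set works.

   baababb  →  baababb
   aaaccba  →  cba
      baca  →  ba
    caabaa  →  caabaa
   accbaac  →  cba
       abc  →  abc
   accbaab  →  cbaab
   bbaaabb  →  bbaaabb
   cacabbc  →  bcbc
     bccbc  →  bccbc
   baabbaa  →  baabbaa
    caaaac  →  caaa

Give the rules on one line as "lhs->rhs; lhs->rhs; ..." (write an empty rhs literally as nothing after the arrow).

  | baababb
  | aaaccba => aacba => acba => cba
  | baca => ba
  | caabaa

ac->; acb->cb; cab->bc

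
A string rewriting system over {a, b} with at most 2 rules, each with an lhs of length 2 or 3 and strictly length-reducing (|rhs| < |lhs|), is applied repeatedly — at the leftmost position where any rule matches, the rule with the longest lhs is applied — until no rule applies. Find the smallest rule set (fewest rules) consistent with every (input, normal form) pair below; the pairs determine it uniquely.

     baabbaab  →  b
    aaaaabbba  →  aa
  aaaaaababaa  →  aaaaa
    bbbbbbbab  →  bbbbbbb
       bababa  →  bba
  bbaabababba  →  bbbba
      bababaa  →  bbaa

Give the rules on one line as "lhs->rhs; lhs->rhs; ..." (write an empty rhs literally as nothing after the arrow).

ab->; aba->

  | baabbaab => babaab => bab => b
  | aaaaabbba => aaaabba => aaaba => aa
  | aaaaaababaa => aaaaabaa => aaaaa
  | bbbbbbbab => bbbbbbb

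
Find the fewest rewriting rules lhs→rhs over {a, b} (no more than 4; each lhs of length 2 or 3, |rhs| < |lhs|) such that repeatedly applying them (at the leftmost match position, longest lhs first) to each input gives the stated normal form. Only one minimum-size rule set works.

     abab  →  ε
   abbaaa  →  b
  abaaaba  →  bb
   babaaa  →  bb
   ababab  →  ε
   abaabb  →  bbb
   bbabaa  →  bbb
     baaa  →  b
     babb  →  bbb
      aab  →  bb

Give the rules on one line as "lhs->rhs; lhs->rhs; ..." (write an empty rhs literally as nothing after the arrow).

  | abab => ab => ε
  | abbaaa => baaa => baa => ba => b
  | abaaaba => aaaba => baba => bba => bb
  | babaaa => bbaaa => bbaa => bba => bb

aa->b; ab->; ba->b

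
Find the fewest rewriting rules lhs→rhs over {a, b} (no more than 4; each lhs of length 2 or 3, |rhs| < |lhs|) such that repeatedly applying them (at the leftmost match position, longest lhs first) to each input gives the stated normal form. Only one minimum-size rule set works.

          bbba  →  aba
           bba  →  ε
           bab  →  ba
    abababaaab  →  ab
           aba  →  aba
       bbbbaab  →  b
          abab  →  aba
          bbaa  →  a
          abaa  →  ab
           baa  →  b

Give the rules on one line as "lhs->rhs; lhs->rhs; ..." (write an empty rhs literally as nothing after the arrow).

aa->; bab->ba; bb->a

  | bbba => aba
  | bba => aa => ε
  | bab => ba
  | abababaaab => abaabaaab => abbaaab => aaaaab => aaab => ab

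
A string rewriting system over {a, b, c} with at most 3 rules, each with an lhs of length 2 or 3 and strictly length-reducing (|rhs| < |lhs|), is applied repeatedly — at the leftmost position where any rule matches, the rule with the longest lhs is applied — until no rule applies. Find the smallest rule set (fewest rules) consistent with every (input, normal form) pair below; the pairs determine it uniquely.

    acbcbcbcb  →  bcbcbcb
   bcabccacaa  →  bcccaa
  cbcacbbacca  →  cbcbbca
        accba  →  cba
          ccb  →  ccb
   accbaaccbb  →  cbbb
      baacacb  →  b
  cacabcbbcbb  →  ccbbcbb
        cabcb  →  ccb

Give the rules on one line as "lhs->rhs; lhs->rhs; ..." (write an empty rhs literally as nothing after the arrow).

ab->; ac->

  | acbcbcbcb => bcbcbcb
  | bcabccacaa => bcccacaa => bcccaa
  | cbcacbbacca => cbcbbacca => cbcbbca
  | accba => cba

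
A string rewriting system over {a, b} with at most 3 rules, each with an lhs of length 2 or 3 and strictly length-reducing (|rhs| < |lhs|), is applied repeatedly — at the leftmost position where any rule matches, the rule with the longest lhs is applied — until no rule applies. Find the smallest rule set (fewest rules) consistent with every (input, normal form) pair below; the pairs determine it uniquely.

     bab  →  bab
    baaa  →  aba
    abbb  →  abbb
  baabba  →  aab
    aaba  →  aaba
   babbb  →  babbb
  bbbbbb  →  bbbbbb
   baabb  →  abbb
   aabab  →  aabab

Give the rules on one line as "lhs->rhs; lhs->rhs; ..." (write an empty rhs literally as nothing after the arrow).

baa->ab; bba->aa

  | bab
  | baaa => aba
  | abbb
  | baabba => abbba => abaa => aab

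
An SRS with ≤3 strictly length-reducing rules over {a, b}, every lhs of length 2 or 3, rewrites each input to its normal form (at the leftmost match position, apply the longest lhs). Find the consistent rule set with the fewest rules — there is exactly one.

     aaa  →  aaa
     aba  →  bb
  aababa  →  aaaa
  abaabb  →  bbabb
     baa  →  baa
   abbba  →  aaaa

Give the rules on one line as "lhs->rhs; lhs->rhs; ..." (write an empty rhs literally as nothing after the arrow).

  | aaa
  | aba => bb
  | aababa => abbba => aaaa
  | abaabb => bbabb

aba->bb; bbb->aa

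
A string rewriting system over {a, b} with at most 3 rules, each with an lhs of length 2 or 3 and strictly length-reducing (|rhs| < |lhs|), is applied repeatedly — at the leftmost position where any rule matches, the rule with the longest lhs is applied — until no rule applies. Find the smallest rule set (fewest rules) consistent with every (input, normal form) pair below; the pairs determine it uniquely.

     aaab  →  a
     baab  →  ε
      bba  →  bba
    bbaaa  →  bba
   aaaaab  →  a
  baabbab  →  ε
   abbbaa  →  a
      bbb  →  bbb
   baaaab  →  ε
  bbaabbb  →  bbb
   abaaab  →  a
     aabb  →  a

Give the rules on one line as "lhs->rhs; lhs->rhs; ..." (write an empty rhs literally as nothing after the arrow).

aa->a; ab->a; bab->

  | aaab => aab => ab => a
  | baab => bab => ε
  | bba
  | bbaaa => bbaa => bba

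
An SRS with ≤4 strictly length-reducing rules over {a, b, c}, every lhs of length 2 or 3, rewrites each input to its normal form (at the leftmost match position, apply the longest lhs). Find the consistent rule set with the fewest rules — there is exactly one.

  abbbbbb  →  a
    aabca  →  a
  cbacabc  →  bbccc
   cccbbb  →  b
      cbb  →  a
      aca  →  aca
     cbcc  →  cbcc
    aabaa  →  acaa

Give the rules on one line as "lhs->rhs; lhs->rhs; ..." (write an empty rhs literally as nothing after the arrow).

  | abbbbbb => cbbbbb => abbb => cbb => a
  | aabca => acca => a
  | cbacabc => bbcabc => bbccc
  | cccbbb => ccab => b

ab->c; cba->bb; cbb->a; cca->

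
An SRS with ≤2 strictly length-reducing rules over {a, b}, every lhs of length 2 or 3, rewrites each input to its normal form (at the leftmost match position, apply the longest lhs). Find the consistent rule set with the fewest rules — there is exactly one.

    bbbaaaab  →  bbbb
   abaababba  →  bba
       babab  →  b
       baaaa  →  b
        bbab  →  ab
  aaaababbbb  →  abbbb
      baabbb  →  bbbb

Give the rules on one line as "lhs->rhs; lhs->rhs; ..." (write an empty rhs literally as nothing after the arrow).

  | bbbaaaab => bbbaab => bbbb
  | abaababba => abbabba => ababba => aabba => bba
  | babab => abab => aab => b
  | baaaa => baa => b

aa->; bab->ab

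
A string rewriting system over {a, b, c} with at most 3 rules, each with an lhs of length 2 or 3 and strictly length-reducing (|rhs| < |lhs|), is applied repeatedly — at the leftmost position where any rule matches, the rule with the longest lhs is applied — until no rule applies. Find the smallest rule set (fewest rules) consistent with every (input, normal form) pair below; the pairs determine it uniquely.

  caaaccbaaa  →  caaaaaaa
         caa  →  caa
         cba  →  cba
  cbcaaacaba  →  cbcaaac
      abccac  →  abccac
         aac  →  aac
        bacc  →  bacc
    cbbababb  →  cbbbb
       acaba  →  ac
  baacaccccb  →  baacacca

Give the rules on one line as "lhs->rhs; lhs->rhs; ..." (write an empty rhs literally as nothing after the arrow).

  | caaaccbaaa => caaaaaaa
  | caa
  | cba
  | cbcaaacaba => cbcaaac

aba->; ccb->a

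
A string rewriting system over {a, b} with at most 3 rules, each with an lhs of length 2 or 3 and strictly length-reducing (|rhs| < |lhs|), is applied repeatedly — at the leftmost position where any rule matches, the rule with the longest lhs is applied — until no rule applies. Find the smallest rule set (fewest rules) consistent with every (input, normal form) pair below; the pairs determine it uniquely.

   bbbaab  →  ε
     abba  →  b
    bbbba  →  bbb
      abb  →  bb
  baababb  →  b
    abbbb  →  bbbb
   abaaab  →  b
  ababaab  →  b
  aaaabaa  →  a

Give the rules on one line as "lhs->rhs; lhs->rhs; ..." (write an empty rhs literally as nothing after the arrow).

ab->b; ba->; bab->a

  | bbbaab => bbab => ba => ε
  | abba => bba => b
  | bbbba => bbb
  | abb => bb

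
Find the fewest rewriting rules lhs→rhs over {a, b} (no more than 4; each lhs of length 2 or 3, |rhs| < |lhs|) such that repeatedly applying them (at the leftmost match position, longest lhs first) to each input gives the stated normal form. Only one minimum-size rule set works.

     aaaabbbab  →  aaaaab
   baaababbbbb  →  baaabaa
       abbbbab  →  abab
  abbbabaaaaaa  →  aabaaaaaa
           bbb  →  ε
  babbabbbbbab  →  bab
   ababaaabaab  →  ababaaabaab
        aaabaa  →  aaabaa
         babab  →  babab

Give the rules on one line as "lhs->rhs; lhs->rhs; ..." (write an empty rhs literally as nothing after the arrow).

bb->a; bba->; bbb->

  | aaaabbbab => aaaaab
  | baaababbbbb => baaababb => baaabaa
  | abbbbab => abab
  | abbbabaaaaaa => aabaaaaaa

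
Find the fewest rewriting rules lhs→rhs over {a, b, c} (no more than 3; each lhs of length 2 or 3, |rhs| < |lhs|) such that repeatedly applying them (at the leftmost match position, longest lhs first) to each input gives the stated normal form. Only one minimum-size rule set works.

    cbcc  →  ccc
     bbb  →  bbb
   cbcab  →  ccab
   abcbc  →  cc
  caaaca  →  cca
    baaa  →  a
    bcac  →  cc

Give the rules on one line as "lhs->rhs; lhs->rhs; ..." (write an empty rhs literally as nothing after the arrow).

ac->c; baa->; bc->c

  | cbcc => ccc
  | bbb
  | cbcab => ccab
  | abcbc => acbc => cbc => cc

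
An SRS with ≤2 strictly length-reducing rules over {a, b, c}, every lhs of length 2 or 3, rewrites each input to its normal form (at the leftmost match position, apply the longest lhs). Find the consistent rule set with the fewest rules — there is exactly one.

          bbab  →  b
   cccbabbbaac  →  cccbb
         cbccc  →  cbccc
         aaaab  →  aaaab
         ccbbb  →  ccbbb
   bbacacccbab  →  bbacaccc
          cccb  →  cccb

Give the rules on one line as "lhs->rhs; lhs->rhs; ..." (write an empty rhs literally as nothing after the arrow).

  | bbab => b
  | cccbabbbaac => cccbbaac => cccbb
  | cbccc
  | aaaab

aac->; bab->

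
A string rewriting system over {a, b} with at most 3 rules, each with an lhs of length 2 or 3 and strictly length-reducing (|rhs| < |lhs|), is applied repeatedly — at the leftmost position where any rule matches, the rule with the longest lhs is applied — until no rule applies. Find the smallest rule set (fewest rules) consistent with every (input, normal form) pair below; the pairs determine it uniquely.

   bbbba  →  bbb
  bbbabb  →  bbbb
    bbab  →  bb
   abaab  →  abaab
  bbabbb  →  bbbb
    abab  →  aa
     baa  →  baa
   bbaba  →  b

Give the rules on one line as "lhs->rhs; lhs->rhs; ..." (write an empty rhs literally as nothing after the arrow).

  | bbbba => bbb
  | bbbabb => bbbb
  | bbab => bb
  | abaab

bab->a; bba->b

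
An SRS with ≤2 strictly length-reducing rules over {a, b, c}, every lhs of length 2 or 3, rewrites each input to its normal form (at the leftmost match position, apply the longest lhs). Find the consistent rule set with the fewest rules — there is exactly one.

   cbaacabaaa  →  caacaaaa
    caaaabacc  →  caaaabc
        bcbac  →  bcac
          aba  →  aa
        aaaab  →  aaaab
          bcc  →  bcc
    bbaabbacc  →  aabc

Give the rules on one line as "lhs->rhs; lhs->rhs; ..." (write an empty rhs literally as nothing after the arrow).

acc->bc; ba->a

  | cbaacabaaa => caacabaaa => caacaaaa
  | caaaabacc => caaaaacc => caaaabc
  | bcbac => bcac
  | aba => aa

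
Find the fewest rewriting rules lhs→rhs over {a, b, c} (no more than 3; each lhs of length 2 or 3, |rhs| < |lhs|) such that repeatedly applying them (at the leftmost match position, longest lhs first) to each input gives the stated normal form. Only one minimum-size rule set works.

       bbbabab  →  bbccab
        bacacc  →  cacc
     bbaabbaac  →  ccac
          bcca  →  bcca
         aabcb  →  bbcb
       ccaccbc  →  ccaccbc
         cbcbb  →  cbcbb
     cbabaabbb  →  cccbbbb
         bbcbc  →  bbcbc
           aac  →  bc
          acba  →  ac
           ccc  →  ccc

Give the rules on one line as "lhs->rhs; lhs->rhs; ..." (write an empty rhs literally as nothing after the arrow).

aa->b; ba->; bab->cc

  | bbbabab => bbccab
  | bacacc => cacc
  | bbaabbaac => babbaac => ccbaac => ccac
  | bcca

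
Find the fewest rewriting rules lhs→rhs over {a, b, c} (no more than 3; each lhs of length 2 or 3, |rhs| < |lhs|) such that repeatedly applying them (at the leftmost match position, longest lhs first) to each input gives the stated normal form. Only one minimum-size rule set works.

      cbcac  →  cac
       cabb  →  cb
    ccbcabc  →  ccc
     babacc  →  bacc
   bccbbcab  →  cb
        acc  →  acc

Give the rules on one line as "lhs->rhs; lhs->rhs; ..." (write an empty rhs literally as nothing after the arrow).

ab->; bc->

  | cbcac => cac
  | cabb => cb
  | ccbcabc => ccabc => ccc
  | babacc => bacc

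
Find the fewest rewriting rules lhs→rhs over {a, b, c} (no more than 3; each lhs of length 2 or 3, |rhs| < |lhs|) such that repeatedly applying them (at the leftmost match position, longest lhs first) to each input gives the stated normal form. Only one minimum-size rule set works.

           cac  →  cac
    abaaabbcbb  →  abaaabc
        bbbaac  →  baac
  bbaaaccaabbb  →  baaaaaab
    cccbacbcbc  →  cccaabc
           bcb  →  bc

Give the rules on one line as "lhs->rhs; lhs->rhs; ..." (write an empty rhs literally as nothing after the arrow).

  | cac
  | abaaabbcbb => abaaabcbb => abaaabcb => abaaabc
  | bbbaac => bbaac => baac
  | bbaaaccaabbb => baaaccaabbb => baaaaaabbb => baaaaaabb => baaaaaab

acc->aa; bb->b; cb->c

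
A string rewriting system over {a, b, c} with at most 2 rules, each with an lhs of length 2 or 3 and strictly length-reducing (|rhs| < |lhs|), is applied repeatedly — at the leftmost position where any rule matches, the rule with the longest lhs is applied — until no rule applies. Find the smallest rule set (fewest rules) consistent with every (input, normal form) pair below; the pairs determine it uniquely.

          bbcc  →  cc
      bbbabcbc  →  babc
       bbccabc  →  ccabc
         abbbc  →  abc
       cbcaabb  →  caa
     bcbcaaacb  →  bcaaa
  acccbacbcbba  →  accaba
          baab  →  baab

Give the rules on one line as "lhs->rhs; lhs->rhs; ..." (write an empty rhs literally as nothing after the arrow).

bb->; cb->

  | bbcc => cc
  | bbbabcbc => babcbc => babc
  | bbccabc => ccabc
  | abbbc => abc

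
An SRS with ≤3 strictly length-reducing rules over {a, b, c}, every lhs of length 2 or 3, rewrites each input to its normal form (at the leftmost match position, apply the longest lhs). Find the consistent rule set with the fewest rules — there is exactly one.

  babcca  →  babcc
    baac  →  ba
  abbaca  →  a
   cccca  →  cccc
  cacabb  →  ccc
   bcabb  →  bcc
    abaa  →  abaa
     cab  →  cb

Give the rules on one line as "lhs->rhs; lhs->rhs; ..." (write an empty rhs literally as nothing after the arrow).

ac->; bb->c; ca->c

  | babcca => babcc
  | baac => ba
  | abbaca => acaca => aca => a
  | cccca => cccc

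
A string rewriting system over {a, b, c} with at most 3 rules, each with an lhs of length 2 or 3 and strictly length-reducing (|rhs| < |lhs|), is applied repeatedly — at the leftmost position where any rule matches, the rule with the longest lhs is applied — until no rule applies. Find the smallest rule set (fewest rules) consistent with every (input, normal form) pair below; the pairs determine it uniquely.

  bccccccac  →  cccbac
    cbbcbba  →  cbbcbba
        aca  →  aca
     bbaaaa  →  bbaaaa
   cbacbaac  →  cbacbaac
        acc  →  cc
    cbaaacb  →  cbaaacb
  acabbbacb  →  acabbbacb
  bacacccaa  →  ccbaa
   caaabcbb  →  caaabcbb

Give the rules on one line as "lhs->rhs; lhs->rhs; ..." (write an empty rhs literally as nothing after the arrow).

acc->cc; bcc->cb

  | bccccccac => cbccccac => ccbccac => cccbac
  | cbbcbba
  | aca
  | bbaaaa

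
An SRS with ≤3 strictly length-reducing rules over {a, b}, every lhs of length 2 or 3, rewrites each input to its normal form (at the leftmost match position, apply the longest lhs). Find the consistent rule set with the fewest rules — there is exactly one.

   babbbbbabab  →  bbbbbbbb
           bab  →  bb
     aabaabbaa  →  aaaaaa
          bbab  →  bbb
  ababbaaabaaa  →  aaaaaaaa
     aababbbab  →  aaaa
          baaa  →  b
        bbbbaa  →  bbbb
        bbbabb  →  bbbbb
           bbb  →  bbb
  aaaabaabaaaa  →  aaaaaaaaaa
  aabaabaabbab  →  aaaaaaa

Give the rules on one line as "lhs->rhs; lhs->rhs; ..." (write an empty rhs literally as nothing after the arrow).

ab->a; ba->b

  | babbbbbabab => bbbbbbabab => bbbbbbbab => bbbbbbbb
  | bab => bb
  | aabaabbaa => aaaabbaa => aaaabaa => aaaaaa
  | bbab => bbb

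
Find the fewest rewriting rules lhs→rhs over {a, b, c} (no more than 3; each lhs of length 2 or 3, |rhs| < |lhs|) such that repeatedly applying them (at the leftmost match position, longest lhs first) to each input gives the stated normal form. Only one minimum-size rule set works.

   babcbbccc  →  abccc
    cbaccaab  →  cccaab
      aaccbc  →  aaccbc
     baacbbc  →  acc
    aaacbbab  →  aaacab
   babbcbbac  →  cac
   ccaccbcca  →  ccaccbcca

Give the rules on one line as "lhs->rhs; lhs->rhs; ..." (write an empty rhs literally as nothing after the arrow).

  | babcbbccc => bcbbccc => abccc
  | cbaccaab => cccaab
  | aaccbc
  | baacbbc => acbbc => acc

ba->; bb->; bcb->a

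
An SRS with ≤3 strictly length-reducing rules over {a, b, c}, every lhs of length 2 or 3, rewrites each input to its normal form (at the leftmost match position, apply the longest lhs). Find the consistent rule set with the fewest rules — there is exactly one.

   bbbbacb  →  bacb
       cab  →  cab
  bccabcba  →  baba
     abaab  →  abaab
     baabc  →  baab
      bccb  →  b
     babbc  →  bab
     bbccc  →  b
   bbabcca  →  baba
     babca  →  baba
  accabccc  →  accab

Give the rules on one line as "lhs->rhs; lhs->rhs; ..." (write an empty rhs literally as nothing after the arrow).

  | bbbbacb => bbbacb => bbacb => bacb
  | cab
  | bccabcba => bcabcba => babcba => babba => baba
  | abaab

bb->b; bc->b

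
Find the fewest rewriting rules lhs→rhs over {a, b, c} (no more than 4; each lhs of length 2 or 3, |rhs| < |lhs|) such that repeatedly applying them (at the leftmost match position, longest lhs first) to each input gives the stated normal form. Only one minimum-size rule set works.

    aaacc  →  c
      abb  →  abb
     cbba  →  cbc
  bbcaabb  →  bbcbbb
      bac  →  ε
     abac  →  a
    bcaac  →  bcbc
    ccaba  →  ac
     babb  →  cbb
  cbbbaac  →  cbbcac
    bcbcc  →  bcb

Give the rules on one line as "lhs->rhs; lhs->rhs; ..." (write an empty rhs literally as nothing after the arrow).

  | aaacc => bacc => ccc => c
  | abb
  | cbba => cbc
  | bbcaabb => bbcbbb

aa->b; ba->c; cc->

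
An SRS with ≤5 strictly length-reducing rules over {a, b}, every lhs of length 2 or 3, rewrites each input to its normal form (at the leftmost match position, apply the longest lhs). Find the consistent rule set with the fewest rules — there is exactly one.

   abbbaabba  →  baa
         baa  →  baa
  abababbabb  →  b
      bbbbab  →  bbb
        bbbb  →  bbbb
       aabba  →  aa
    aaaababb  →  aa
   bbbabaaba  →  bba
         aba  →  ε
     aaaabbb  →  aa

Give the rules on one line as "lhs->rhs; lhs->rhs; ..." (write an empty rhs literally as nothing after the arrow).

ab->; aba->; abb->; bab->

  | abbbaabba => baabba => baa
  | baa
  | abababbabb => babbabb => babb => b
  | bbbbab => bbb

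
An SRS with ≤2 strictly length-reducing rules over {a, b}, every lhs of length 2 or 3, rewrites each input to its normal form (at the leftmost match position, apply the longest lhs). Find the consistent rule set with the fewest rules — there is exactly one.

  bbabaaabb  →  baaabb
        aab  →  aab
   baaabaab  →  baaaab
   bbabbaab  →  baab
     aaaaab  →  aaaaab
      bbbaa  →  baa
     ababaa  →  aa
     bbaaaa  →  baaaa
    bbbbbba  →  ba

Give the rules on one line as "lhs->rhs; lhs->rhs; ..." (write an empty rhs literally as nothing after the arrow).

  | bbabaaabb => babaaabb => baaabb
  | aab
  | baaabaab => baaaab
  | bbabbaab => babbaab => babaab => baab

aba->a; bba->ba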